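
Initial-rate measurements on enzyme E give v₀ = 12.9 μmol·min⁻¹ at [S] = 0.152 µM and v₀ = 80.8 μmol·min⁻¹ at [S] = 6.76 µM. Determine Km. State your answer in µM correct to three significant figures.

0.931 µM

In reciprocal form, 1/v = (Km/Vmax)·(1/[S]) + 1/Vmax. The two points give (1/[S], 1/v) = (6.579, 0.07752) and (0.1479, 0.01238).
Slope = (0.07752 − 0.01238)/(6.579 − 0.1479) = 0.01013; intercept = 0.07752 − 0.01013×6.579 = 0.01088.
Vmax = 1/intercept = 91.9 μmol·min⁻¹; Km = slope × Vmax = 0.01013 × 91.9 = 0.931 µM.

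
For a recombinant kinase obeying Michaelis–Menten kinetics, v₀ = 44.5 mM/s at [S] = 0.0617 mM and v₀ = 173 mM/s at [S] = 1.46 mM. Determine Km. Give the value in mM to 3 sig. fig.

0.213 mM

In reciprocal form, 1/v = (Km/Vmax)·(1/[S]) + 1/Vmax. The two points give (1/[S], 1/v) = (16.21, 0.02247) and (0.6849, 0.005780).
Slope = (0.02247 − 0.005780)/(16.21 − 0.6849) = 0.001075; intercept = 0.02247 − 0.001075×16.21 = 0.005044.
Vmax = 1/intercept = 198 mM/s; Km = slope × Vmax = 0.001075 × 198 = 0.213 mM.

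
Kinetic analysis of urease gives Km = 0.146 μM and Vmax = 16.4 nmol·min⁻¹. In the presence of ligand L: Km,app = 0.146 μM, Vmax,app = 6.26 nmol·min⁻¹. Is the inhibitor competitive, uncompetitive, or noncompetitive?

noncompetitive

Vmax decreases (16.4 → 6.26 nmol·min⁻¹) while Km is unchanged — pure noncompetitive inhibition.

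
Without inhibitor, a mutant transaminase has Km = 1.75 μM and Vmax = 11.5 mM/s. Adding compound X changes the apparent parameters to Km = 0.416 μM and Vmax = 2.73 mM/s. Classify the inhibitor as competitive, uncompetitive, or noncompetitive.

uncompetitive

Both Km and Vmax decrease by the same factor (~4.21-fold) — characteristic of uncompetitive inhibition.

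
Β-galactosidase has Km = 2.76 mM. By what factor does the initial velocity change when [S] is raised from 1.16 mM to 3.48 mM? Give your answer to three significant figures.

The fractional saturations are [S]/(Km+[S]) = 1.16/3.920 = 0.2959 and 3.48/6.240 = 0.5577.
v₂/v₁ is just their ratio: 0.5577/0.2959 = 1.88.

1.88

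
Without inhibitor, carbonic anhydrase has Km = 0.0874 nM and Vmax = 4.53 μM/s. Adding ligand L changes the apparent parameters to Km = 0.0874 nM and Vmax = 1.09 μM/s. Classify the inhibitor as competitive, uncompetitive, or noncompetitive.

Vmax decreases (4.53 → 1.09 μM/s) while Km is unchanged — pure noncompetitive inhibition.

noncompetitive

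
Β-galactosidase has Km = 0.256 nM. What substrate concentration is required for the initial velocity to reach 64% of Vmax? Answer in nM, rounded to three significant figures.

0.455 nM

v/Vmax = [S]/(Km+[S]) = 0.64, so [S] = Km·0.64/(1 − 0.64) = 0.256 × 1.778.
[S] = 0.455 nM.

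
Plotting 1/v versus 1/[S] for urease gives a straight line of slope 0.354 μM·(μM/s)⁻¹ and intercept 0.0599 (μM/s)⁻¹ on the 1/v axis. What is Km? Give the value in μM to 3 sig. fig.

5.91 μM

y-intercept = 1/Vmax ⇒ Vmax = 16.7 μM/s; slope = Km/Vmax ⇒ Km = slope × Vmax.
Km = 0.354 × 16.7 = 5.91 μM.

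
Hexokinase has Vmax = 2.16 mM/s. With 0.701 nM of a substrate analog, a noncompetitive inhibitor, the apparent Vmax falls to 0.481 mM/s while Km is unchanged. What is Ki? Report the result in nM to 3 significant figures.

Noncompetitive: Vmax,app = Vmax/α with α = 1 + [I]/Ki.
α = Vmax/Vmax,app = 2.16/0.481 = 4.491.
Ki = [I]/(α − 1) = 0.701/3.491 = 0.201 nM.

0.201 nM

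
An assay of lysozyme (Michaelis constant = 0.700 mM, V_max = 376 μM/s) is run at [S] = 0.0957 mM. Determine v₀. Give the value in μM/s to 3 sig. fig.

45.2 μM/s

[S]/(Km+[S]) = 0.0957/0.7957 = 0.1203, the fractional saturation.
v = 0.1203 × Vmax = 0.1203 × 376 = 45.2 μM/s.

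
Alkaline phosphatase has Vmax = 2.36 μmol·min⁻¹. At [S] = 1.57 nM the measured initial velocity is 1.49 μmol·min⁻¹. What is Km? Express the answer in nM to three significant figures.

0.917 nM

From v = Vmax[S]/(Km+[S]), Km = [S](Vmax − v)/v.
Km = 1.57 × (2.36 − 1.49) / 1.49 = 1.366/1.49 = 0.917 nM.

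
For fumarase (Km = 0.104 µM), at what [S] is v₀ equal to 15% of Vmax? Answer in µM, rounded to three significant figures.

v/Vmax = [S]/(Km+[S]) = 0.15, so [S] = Km·0.15/(1 − 0.15) = 0.104 × 0.1765.
[S] = 0.0184 µM.

0.0184 µM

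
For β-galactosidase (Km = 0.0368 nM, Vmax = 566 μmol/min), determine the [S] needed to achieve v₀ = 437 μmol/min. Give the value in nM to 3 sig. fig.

0.125 nM

The required fractional saturation is v/Vmax = 437/566 = 0.7721.
Then [S]/(Km+[S]) = 0.7721 ⇒ [S] = 0.0368 × 0.7721/(1 − 0.7721) = 0.125 nM.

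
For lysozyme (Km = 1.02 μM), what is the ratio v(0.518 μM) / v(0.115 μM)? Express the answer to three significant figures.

3.32

The fractional saturations are [S]/(Km+[S]) = 0.115/1.135 = 0.1013 and 0.518/1.538 = 0.3368.
v₂/v₁ is just their ratio: 0.3368/0.1013 = 3.32.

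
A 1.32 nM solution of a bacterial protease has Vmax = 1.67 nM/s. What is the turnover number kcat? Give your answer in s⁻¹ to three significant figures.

kcat = Vmax/[E]total = 1.67 nM/s / 1.32 nM = 1.27 s⁻¹.

1.27 s⁻¹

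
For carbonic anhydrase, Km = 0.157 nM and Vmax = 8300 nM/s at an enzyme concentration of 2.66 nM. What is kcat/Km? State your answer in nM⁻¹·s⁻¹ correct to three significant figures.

19900 nM⁻¹·s⁻¹

kcat = Vmax/[E]total = 8300/2.66 = 3120 s⁻¹.
kcat/Km = 3120/0.157 = 19900 nM⁻¹·s⁻¹.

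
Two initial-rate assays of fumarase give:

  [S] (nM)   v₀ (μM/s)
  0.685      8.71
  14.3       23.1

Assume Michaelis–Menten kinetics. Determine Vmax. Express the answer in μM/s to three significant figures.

In reciprocal form, 1/v = (Km/Vmax)·(1/[S]) + 1/Vmax. The two points give (1/[S], 1/v) = (1.460, 0.1148) and (0.06993, 0.04329).
Slope = (0.1148 − 0.04329)/(1.460 − 0.06993) = 0.05146; intercept = 0.1148 − 0.05146×1.460 = 0.03969.
Vmax = 1/intercept = 25.2 μM/s; Km = slope × Vmax = 0.05146 × 25.2 = 1.30 nM.

25.2 μM/s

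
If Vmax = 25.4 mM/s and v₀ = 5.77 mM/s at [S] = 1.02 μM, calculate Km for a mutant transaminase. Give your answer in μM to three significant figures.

3.47 μM

From v = Vmax[S]/(Km+[S]), Km = [S](Vmax − v)/v.
Km = 1.02 × (25.4 − 5.77) / 5.77 = 20.02/5.77 = 3.47 μM.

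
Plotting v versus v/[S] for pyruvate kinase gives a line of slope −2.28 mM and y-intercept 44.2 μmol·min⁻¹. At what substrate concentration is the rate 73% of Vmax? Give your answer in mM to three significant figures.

The Eadie–Hofstee slope gives Km = 2.28 mM (slope = −Km).
v/Vmax = [S]/(Km+[S]) = 0.73 ⇒ [S] = Km·0.73/(1−0.73) = 2.28 × 2.704 = 6.16 mM.

6.16 mM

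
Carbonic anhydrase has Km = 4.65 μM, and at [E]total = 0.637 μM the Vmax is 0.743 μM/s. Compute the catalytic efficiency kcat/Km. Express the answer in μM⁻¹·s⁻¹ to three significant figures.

kcat = Vmax/[E]total = 0.743/0.637 = 1.17 s⁻¹.
kcat/Km = 1.17/4.65 = 0.251 μM⁻¹·s⁻¹.

0.251 μM⁻¹·s⁻¹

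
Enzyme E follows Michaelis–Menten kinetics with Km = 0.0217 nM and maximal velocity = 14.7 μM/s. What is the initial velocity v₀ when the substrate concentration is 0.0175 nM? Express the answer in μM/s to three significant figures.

[S]/(Km+[S]) = 0.0175/0.03920 = 0.4464, the fractional saturation.
v = 0.4464 × Vmax = 0.4464 × 14.7 = 6.56 μM/s.

6.56 μM/s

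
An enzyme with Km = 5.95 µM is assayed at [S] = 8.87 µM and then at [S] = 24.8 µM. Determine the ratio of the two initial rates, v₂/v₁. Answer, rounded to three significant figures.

1.35

Since Vmax cancels, v₂/v₁ = [S]₂(Km+[S]₁) / [S]₁(Km+[S]₂).
= 24.8×(5.95+8.87) / (8.87×(5.95+24.8)) = 367.5/272.8 = 1.35.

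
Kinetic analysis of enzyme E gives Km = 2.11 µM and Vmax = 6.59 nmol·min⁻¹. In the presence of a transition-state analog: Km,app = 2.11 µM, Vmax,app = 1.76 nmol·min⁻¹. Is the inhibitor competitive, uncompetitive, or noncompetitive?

noncompetitive

Vmax decreases (6.59 → 1.76 nmol·min⁻¹) while Km is unchanged — pure noncompetitive inhibition.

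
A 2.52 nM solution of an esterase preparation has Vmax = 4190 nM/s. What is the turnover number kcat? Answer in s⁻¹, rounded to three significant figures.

1660 s⁻¹

kcat = Vmax/[E]total = 4190 nM/s / 2.52 nM = 1660 s⁻¹.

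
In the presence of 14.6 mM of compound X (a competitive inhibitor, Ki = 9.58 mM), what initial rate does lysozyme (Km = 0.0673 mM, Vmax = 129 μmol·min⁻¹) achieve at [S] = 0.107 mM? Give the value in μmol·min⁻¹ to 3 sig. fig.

49.9 μmol·min⁻¹

α = 1 + [I]/Ki = 1 + 14.6/9.58 = 2.524.
For a competitive inhibitor, Vmax is unchanged and the apparent Km becomes α·Km: Km,app = 0.170 mM, Vmax,app = 129 μmol·min⁻¹.
v = Vmax,app·[S]/(Km,app + [S]) = 129 × 0.107/(0.170 + 0.107) = 49.9 μmol·min⁻¹.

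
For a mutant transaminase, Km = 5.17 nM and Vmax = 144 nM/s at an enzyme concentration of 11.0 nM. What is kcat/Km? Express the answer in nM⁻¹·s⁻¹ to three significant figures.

2.53 nM⁻¹·s⁻¹

kcat = Vmax/[E]total = 144/11.0 = 13.1 s⁻¹.
kcat/Km = 13.1/5.17 = 2.53 nM⁻¹·s⁻¹.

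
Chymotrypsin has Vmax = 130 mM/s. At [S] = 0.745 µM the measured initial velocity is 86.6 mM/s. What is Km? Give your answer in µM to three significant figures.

0.373 µM

From v = Vmax[S]/(Km+[S]), Km = [S](Vmax − v)/v.
Km = 0.745 × (130 − 86.6) / 86.6 = 32.33/86.6 = 0.373 µM.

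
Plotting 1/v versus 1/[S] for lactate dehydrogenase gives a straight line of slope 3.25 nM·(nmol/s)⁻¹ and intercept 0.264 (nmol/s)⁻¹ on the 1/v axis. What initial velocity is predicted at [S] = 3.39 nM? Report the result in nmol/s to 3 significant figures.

0.818 nmol/s

The y-intercept is 1/Vmax, so Vmax = 1/0.264 = 3.79 nmol/s.
The slope is Km/Vmax, so Km = 3.25 × 3.79 = 12.3 nM.
Then v = 3.79 × 3.39/(12.3 + 3.39) = 0.818 nmol/s.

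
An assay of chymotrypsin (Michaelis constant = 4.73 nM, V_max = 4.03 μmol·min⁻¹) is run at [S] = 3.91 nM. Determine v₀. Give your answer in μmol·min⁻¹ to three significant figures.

[S]/(Km+[S]) = 3.91/8.640 = 0.4525, the fractional saturation.
v = 0.4525 × Vmax = 0.4525 × 4.03 = 1.82 μmol·min⁻¹.

1.82 μmol·min⁻¹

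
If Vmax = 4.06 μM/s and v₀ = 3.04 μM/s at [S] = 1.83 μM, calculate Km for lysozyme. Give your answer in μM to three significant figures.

v/Vmax = 3.04/4.06 = 0.7488 = [S]/(Km+[S]).
So Km + [S] = [S]/0.7488 = 2.444 μM, giving Km = 2.444 − 1.83 = 0.614 μM.

0.614 μM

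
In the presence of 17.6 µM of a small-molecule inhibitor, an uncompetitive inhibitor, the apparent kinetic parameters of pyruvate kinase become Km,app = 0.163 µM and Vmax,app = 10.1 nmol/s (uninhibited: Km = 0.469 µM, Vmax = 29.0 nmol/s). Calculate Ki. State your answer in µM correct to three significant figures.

Uncompetitive: Vmax,app = Vmax/α (and Km,app = Km/α) with α = 1 + [I]/Ki.
α = Vmax/Vmax,app = 29.0/10.1 = 2.871.
Ki = [I]/(α − 1) = 17.6/1.871 = 9.41 µM.

9.41 µM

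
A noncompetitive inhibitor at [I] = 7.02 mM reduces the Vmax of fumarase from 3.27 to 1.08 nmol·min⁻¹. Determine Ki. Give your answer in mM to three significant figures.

3.46 mM

Noncompetitive: Vmax,app = Vmax/α with α = 1 + [I]/Ki.
α = Vmax/Vmax,app = 3.27/1.08 = 3.028.
Since α = 1 + [I]/Ki, [I]/Ki = 3.028 − 1 = 2.028 and Ki = 7.02/2.028 = 3.46 mM.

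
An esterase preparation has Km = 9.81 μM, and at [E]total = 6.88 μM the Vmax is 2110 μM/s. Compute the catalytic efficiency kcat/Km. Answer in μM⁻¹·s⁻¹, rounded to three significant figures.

kcat = Vmax/[E]total = 2110/6.88 = 307 s⁻¹.
kcat/Km = 307/9.81 = 31.3 μM⁻¹·s⁻¹.

31.3 μM⁻¹·s⁻¹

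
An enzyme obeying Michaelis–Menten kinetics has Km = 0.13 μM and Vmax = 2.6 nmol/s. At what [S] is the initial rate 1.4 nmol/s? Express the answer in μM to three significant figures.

0.152 μM

The required fractional saturation is v/Vmax = 1.4/2.6 = 0.5385.
Then [S]/(Km+[S]) = 0.5385 ⇒ [S] = 0.13 × 0.5385/(1 − 0.5385) = 0.152 μM.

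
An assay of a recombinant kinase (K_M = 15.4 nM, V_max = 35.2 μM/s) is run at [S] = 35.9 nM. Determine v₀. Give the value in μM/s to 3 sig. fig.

24.6 μM/s

v = Vmax·[S]/(Km + [S]) = 35.2 × 35.9 / (15.4 + 35.9)
  = 1264 / 51.30 = 24.6 μM/s.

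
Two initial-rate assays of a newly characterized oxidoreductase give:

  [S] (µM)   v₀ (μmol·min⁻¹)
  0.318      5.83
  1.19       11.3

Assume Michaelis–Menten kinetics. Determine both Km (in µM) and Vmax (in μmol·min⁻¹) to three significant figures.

Km = 0.619 µM; Vmax = 17.2 μmol·min⁻¹

In reciprocal form, 1/v = (Km/Vmax)·(1/[S]) + 1/Vmax. The two points give (1/[S], 1/v) = (3.145, 0.1715) and (0.8403, 0.08850).
Slope = (0.1715 − 0.08850)/(3.145 − 0.8403) = 0.03603; intercept = 0.1715 − 0.03603×3.145 = 0.05822.
Vmax = 1/intercept = 17.2 μmol·min⁻¹; Km = slope × Vmax = 0.03603 × 17.2 = 0.619 µM.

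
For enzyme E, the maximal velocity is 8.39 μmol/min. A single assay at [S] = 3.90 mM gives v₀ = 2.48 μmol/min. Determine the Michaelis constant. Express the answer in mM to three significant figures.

9.29 mM

From v = Vmax[S]/(Km+[S]), Km = [S](Vmax − v)/v.
Km = 3.90 × (8.39 − 2.48) / 2.48 = 23.05/2.48 = 9.29 mM.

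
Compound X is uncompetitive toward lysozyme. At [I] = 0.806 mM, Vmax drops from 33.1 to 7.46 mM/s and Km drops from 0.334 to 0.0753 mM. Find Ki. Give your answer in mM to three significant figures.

Uncompetitive: Vmax,app = Vmax/α (and Km,app = Km/α) with α = 1 + [I]/Ki.
α = Vmax/Vmax,app = 33.1/7.46 = 4.437.
Ki = [I]/(α − 1) = 0.806/3.437 = 0.235 mM.

0.235 mM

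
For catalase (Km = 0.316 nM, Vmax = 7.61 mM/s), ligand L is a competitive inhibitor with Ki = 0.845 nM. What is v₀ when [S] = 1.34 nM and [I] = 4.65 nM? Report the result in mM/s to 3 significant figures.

α = 1 + [I]/Ki = 1 + 4.65/0.845 = 6.503.
For a competitive inhibitor, Vmax is unchanged and the apparent Km becomes α·Km: Km,app = 2.05 nM, Vmax,app = 7.61 mM/s.
v = Vmax,app·[S]/(Km,app + [S]) = 7.61 × 1.34/(2.05 + 1.34) = 3.00 mM/s.

3.00 mM/s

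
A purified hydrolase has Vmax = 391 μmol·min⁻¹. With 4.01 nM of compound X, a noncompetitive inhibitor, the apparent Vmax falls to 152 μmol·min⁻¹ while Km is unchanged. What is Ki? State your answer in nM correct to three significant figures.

Noncompetitive: Vmax,app = Vmax/α with α = 1 + [I]/Ki.
α = Vmax/Vmax,app = 391/152 = 2.572.
Ki = [I]/(α − 1) = 4.01/1.572 = 2.55 nM.

2.55 nM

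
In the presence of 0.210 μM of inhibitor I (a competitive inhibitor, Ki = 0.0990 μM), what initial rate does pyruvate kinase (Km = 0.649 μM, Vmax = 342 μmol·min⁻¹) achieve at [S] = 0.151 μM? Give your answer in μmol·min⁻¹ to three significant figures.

23.7 μmol·min⁻¹

With α = 1 + [I]/Ki = 1 + 0.210/0.0990 = 3.121, the competitive rate law is v = Vmax[S] / (αKm + [S]).
v = 342×0.151 / (3.121×0.649 + 0.151) = 51.64/2.177 = 23.7 μmol·min⁻¹.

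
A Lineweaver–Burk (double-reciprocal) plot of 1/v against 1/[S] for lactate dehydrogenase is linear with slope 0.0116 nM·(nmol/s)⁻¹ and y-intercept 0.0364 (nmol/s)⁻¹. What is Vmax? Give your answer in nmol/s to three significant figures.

27.5 nmol/s

The y-intercept of a Lineweaver–Burk plot equals 1/Vmax, so Vmax = 1/0.0364 = 27.5 nmol/s.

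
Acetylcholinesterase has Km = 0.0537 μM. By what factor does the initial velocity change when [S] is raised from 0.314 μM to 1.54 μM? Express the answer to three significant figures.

1.13

The fractional saturations are [S]/(Km+[S]) = 0.314/0.3677 = 0.8540 and 1.54/1.594 = 0.9663.
v₂/v₁ is just their ratio: 0.9663/0.8540 = 1.13.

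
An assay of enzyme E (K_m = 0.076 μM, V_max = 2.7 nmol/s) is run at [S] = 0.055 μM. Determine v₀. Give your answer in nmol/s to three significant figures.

v = Vmax·[S]/(Km + [S]) = 2.7 × 0.055 / (0.076 + 0.055)
  = 0.1485 / 0.1310 = 1.13 nmol/s.

1.13 nmol/s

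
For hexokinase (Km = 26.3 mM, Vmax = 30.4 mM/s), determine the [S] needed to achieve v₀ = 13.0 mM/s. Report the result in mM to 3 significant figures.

19.6 mM

Rearranging v = Vmax[S]/(Km+[S]) gives [S] = Km·v/(Vmax − v).
[S] = 26.3 × 13.0 / (30.4 − 13.0) = 341.9/17.40 = 19.6 mM.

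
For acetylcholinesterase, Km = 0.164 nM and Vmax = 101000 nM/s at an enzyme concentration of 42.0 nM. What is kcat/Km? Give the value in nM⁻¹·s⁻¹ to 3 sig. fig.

14700 nM⁻¹·s⁻¹

kcat = Vmax/[E]total = 101000/42.0 = 2400 s⁻¹.
kcat/Km = 2400/0.164 = 14700 nM⁻¹·s⁻¹.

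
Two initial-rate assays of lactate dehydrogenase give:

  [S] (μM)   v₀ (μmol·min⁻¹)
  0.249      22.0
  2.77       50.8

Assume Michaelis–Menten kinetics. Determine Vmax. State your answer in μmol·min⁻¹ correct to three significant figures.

From v = Vmax[S]/(Km+[S]), each point gives Vmax = v(Km+[S])/[S].
Equating: 22.0(Km+0.249)/0.249 = 50.8(Km+2.77)/2.77.
88.35·Km + 22.0 = 18.34·Km + 50.8, so (88.35 − 18.34)·Km = 50.8 − 22.0.
Km = 28.80/70.01 = 0.411 μM; then Vmax = 22.0(0.411+0.249)/0.249 = 58.3 μmol·min⁻¹.

58.3 μmol·min⁻¹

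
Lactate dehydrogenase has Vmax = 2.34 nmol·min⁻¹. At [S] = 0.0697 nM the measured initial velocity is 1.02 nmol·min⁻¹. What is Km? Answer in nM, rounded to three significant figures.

0.0902 nM

From v = Vmax[S]/(Km+[S]), Km = [S](Vmax − v)/v.
Km = 0.0697 × (2.34 − 1.02) / 1.02 = 0.09200/1.02 = 0.0902 nM.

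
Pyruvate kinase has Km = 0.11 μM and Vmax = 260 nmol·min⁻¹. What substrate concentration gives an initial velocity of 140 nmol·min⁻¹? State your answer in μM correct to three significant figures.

Rearranging v = Vmax[S]/(Km+[S]) gives [S] = Km·v/(Vmax − v).
[S] = 0.11 × 140 / (260 − 140) = 15.40/120.0 = 0.128 μM.

0.128 μM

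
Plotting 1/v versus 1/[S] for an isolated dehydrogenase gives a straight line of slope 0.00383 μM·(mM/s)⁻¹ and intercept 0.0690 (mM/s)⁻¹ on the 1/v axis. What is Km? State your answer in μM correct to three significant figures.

y-intercept = 1/Vmax ⇒ Vmax = 14.5 mM/s; slope = Km/Vmax ⇒ Km = slope × Vmax.
Km = 0.00383 × 14.5 = 0.0555 μM.

0.0555 μM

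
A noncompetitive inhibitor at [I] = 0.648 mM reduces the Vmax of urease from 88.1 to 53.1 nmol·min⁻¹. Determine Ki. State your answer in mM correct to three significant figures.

0.983 mM

Noncompetitive: Vmax,app = Vmax/α with α = 1 + [I]/Ki.
α = Vmax/Vmax,app = 88.1/53.1 = 1.659.
Since α = 1 + [I]/Ki, [I]/Ki = 1.659 − 1 = 0.6591 and Ki = 0.648/0.6591 = 0.983 mM.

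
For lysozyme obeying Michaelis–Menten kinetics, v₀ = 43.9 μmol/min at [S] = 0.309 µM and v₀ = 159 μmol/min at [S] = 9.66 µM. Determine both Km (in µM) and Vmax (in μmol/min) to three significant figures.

Km = 0.916 µM; Vmax = 174 μmol/min

In reciprocal form, 1/v = (Km/Vmax)·(1/[S]) + 1/Vmax. The two points give (1/[S], 1/v) = (3.236, 0.02278) and (0.1035, 0.006289).
Slope = (0.02278 − 0.006289)/(3.236 − 0.1035) = 0.005264; intercept = 0.02278 − 0.005264×3.236 = 0.005744.
Vmax = 1/intercept = 174 μmol/min; Km = slope × Vmax = 0.005264 × 174 = 0.916 µM.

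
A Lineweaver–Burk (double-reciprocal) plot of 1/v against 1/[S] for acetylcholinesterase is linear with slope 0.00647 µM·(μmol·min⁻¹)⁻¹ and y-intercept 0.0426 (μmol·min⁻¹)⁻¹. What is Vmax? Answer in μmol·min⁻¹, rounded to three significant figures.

23.5 μmol·min⁻¹

The y-intercept of a Lineweaver–Burk plot equals 1/Vmax, so Vmax = 1/0.0426 = 23.5 μmol·min⁻¹.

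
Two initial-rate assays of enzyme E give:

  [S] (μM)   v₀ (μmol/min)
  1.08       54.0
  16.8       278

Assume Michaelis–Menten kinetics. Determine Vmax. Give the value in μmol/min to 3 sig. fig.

In reciprocal form, 1/v = (Km/Vmax)·(1/[S]) + 1/Vmax. The two points give (1/[S], 1/v) = (0.9259, 0.01852) and (0.05952, 0.003597).
Slope = (0.01852 − 0.003597)/(0.9259 − 0.05952) = 0.01722; intercept = 0.01852 − 0.01722×0.9259 = 0.002572.
Vmax = 1/intercept = 389 μmol/min; Km = slope × Vmax = 0.01722 × 389 = 6.70 μM.

389 μmol/min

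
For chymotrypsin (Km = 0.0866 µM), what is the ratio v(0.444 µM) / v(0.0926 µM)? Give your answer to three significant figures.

Since Vmax cancels, v₂/v₁ = [S]₂(Km+[S]₁) / [S]₁(Km+[S]₂).
= 0.444×(0.0866+0.0926) / (0.0926×(0.0866+0.444)) = 0.07956/0.04913 = 1.62.

1.62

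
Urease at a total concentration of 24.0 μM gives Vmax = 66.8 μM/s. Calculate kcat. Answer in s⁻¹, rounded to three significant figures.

kcat = Vmax/[E]total = 66.8 μM/s / 24.0 μM = 2.78 s⁻¹.

2.78 s⁻¹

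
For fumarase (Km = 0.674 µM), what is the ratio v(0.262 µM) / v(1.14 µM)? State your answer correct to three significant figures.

0.445

The fractional saturations are [S]/(Km+[S]) = 1.14/1.814 = 0.6284 and 0.262/0.9360 = 0.2799.
v₂/v₁ is just their ratio: 0.2799/0.6284 = 0.445.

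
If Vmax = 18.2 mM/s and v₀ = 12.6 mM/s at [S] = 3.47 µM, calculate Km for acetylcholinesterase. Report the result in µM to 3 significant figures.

1.54 µM

v/Vmax = 12.6/18.2 = 0.6923 = [S]/(Km+[S]).
So Km + [S] = [S]/0.6923 = 5.012 µM, giving Km = 5.012 − 3.47 = 1.54 µM.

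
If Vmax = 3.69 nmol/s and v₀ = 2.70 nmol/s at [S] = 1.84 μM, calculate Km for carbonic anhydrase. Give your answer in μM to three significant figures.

From v = Vmax[S]/(Km+[S]), Km = [S](Vmax − v)/v.
Km = 1.84 × (3.69 − 2.70) / 2.70 = 1.822/2.70 = 0.675 μM.

0.675 μM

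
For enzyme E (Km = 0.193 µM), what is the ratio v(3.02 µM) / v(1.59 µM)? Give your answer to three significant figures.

1.05

The fractional saturations are [S]/(Km+[S]) = 1.59/1.783 = 0.8918 and 3.02/3.213 = 0.9399.
v₂/v₁ is just their ratio: 0.9399/0.8918 = 1.05.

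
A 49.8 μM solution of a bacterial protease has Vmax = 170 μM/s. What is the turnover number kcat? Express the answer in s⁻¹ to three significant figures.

kcat = Vmax/[E]total = 170 μM/s / 49.8 μM = 3.41 s⁻¹.

3.41 s⁻¹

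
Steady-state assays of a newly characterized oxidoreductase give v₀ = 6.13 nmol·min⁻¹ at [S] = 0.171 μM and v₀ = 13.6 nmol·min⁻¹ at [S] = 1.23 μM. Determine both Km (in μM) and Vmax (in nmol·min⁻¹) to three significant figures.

Km = 0.301 μM; Vmax = 16.9 nmol·min⁻¹

In reciprocal form, 1/v = (Km/Vmax)·(1/[S]) + 1/Vmax. The two points give (1/[S], 1/v) = (5.848, 0.1631) and (0.8130, 0.07353).
Slope = (0.1631 − 0.07353)/(5.848 − 0.8130) = 0.01780; intercept = 0.1631 − 0.01780×5.848 = 0.05906.
Vmax = 1/intercept = 16.9 nmol·min⁻¹; Km = slope × Vmax = 0.01780 × 16.9 = 0.301 μM.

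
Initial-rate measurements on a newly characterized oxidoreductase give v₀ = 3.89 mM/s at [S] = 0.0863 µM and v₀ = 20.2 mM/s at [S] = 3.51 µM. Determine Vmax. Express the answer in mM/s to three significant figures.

In reciprocal form, 1/v = (Km/Vmax)·(1/[S]) + 1/Vmax. The two points give (1/[S], 1/v) = (11.59, 0.2571) and (0.2849, 0.04950).
Slope = (0.2571 − 0.04950)/(11.59 − 0.2849) = 0.01836; intercept = 0.2571 − 0.01836×11.59 = 0.04427.
Vmax = 1/intercept = 22.6 mM/s; Km = slope × Vmax = 0.01836 × 22.6 = 0.415 µM.

22.6 mM/s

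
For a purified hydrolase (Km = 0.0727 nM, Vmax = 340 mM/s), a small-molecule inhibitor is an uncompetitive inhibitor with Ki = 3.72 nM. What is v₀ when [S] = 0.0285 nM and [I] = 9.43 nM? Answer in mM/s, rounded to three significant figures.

α = 1 + [I]/Ki = 1 + 9.43/3.72 = 3.535.
For an uncompetitive inhibitor, both parameters are divided by α, giving Vmax/α and Km/α: Km,app = 0.0206 nM, Vmax,app = 96.2 mM/s.
v = Vmax,app·[S]/(Km,app + [S]) = 96.2 × 0.0285/(0.0206 + 0.0285) = 55.9 mM/s.

55.9 mM/s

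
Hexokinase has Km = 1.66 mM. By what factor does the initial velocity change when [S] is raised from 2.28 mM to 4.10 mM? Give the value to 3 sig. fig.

1.23

Since Vmax cancels, v₂/v₁ = [S]₂(Km+[S]₁) / [S]₁(Km+[S]₂).
= 4.10×(1.66+2.28) / (2.28×(1.66+4.10)) = 16.15/13.13 = 1.23.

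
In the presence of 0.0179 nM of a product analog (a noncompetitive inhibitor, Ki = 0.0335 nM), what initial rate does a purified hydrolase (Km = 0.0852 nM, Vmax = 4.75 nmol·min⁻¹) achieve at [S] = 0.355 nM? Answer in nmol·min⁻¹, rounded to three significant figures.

With α = 1 + [I]/Ki = 1 + 0.0179/0.0335 = 1.534, the noncompetitive rate law is v = (Vmax/α)·[S] / (Km + [S]).
v = (4.75/1.534)×0.355 / (0.0852 + 0.355) = 1.099/0.4402 = 2.50 nmol·min⁻¹.

2.50 nmol·min⁻¹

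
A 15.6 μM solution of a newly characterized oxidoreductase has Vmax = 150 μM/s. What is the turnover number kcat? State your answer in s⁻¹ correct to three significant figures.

kcat = Vmax/[E]total = 150 μM/s / 15.6 μM = 9.62 s⁻¹.

9.62 s⁻¹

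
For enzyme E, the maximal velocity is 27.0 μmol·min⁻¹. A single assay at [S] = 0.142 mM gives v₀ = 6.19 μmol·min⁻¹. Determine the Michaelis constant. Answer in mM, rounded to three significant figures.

0.477 mM

v/Vmax = 6.19/27.0 = 0.2293 = [S]/(Km+[S]).
So Km + [S] = [S]/0.2293 = 0.6194 mM, giving Km = 0.6194 − 0.142 = 0.477 mM.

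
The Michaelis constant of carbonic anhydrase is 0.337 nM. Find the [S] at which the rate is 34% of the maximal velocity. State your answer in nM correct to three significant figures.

v/Vmax = [S]/(Km+[S]) = 0.34, so [S] = Km·0.34/(1 − 0.34) = 0.337 × 0.5152.
[S] = 0.174 nM.

0.174 nM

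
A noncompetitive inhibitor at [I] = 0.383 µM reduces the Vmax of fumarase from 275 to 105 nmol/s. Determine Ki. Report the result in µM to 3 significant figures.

0.237 µM

Noncompetitive: Vmax,app = Vmax/α with α = 1 + [I]/Ki.
α = Vmax/Vmax,app = 275/105 = 2.619.
Since α = 1 + [I]/Ki, [I]/Ki = 2.619 − 1 = 1.619 and Ki = 0.383/1.619 = 0.237 µM.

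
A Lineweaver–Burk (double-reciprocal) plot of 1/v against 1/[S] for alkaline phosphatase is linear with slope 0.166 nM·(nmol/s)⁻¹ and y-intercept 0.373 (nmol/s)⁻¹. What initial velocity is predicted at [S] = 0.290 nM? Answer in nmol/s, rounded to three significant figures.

The y-intercept is 1/Vmax, so Vmax = 1/0.373 = 2.68 nmol/s.
The slope is Km/Vmax, so Km = 0.166 × 2.68 = 0.445 nM.
Then v = 2.68 × 0.290/(0.445 + 0.290) = 1.06 nmol/s.

1.06 nmol/s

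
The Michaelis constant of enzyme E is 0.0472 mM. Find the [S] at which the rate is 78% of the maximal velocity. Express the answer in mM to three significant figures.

0.167 mM

v/Vmax = [S]/(Km+[S]) = 0.78, so [S] = Km·0.78/(1 − 0.78) = 0.0472 × 3.545.
[S] = 0.167 mM.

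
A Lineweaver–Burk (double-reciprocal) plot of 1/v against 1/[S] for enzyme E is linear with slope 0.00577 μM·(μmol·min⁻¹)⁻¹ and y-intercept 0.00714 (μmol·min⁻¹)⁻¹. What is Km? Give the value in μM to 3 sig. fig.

y-intercept = 1/Vmax ⇒ Vmax = 140 μmol·min⁻¹; slope = Km/Vmax ⇒ Km = slope × Vmax.
Km = 0.00577 × 140 = 0.808 μM.

0.808 μM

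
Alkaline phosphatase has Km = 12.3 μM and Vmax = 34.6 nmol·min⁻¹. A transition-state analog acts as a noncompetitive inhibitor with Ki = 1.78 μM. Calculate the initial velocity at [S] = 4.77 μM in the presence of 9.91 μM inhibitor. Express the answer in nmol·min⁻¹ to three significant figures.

With α = 1 + [I]/Ki = 1 + 9.91/1.78 = 6.567, the noncompetitive rate law is v = (Vmax/α)·[S] / (Km + [S]).
v = (34.6/6.567)×4.77 / (12.3 + 4.77) = 25.13/17.07 = 1.47 nmol·min⁻¹.

1.47 nmol·min⁻¹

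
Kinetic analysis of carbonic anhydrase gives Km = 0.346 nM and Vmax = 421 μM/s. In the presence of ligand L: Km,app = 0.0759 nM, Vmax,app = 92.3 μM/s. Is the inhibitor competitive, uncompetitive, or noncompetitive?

Both Km and Vmax decrease by the same factor (~4.56-fold) — characteristic of uncompetitive inhibition.

uncompetitive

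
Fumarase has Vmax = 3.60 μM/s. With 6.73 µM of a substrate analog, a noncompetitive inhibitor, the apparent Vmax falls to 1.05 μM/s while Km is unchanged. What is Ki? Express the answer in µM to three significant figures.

Noncompetitive: Vmax,app = Vmax/α with α = 1 + [I]/Ki.
α = Vmax/Vmax,app = 3.60/1.05 = 3.429.
Ki = [I]/(α − 1) = 6.73/2.429 = 2.77 µM.

2.77 µM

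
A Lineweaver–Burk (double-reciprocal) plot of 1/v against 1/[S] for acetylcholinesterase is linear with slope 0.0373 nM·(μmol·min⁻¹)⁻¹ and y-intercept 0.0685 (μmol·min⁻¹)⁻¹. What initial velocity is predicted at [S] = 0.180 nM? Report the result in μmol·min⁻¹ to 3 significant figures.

3.63 μmol·min⁻¹

The y-intercept is 1/Vmax, so Vmax = 1/0.0685 = 14.6 μmol·min⁻¹.
The slope is Km/Vmax, so Km = 0.0373 × 14.6 = 0.545 nM.
Then v = 14.6 × 0.180/(0.545 + 0.180) = 3.63 μmol·min⁻¹.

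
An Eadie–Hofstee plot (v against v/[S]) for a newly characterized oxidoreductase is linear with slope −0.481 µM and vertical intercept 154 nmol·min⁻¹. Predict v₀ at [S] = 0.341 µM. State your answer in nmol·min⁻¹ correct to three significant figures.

In the Eadie–Hofstee form v = Vmax − Km·(v/[S]), the slope is −Km and the intercept is Vmax, so Km = 0.481 µM and Vmax = 154 nmol·min⁻¹.
v = 154 × 0.341/(0.481 + 0.341) = 63.9 nmol·min⁻¹.

63.9 nmol·min⁻¹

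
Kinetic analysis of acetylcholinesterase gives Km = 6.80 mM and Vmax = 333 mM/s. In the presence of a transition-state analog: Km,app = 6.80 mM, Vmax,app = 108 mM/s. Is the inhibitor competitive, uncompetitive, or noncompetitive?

noncompetitive

Vmax decreases (333 → 108 mM/s) while Km is unchanged — pure noncompetitive inhibition.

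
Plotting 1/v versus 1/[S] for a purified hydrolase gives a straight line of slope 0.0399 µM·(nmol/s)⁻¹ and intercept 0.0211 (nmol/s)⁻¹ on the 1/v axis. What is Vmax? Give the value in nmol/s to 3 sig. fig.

47.4 nmol/s

The y-intercept of a Lineweaver–Burk plot equals 1/Vmax, so Vmax = 1/0.0211 = 47.4 nmol/s.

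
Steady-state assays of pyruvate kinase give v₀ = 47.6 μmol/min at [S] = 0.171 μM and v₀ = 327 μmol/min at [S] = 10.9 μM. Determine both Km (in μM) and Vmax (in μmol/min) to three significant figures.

From v = Vmax[S]/(Km+[S]), each point gives Vmax = v(Km+[S])/[S].
Equating: 47.6(Km+0.171)/0.171 = 327(Km+10.9)/10.9.
278.4·Km + 47.6 = 30.00·Km + 327, so (278.4 − 30.00)·Km = 327 − 47.6.
Km = 279.4/248.4 = 1.12 μM; then Vmax = 47.6(1.12+0.171)/0.171 = 361 μmol/min.

Km = 1.12 μM; Vmax = 361 μmol/min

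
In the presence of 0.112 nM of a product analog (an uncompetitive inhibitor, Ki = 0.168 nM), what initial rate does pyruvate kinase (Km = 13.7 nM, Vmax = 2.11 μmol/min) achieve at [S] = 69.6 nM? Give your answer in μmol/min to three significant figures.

α = 1 + [I]/Ki = 1 + 0.112/0.168 = 1.667.
For an uncompetitive inhibitor, both parameters are divided by α, giving Vmax/α and Km/α: Km,app = 8.22 nM, Vmax,app = 1.27 μmol/min.
v = Vmax,app·[S]/(Km,app + [S]) = 1.27 × 69.6/(8.22 + 69.6) = 1.13 μmol/min.

1.13 μmol/min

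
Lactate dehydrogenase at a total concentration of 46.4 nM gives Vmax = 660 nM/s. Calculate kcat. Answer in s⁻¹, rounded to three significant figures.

kcat = Vmax/[E]total = 660 nM/s / 46.4 nM = 14.2 s⁻¹.

14.2 s⁻¹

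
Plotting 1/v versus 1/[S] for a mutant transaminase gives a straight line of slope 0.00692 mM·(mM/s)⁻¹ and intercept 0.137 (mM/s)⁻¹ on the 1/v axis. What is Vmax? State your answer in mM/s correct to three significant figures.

The y-intercept of a Lineweaver–Burk plot equals 1/Vmax, so Vmax = 1/0.137 = 7.30 mM/s.

7.30 mM/s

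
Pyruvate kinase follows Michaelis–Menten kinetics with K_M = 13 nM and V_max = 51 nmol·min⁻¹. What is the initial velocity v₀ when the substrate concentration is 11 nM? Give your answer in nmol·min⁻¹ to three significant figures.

[S]/(Km+[S]) = 11/24.00 = 0.4583, the fractional saturation.
v = 0.4583 × Vmax = 0.4583 × 51 = 23.4 nmol·min⁻¹.

23.4 nmol·min⁻¹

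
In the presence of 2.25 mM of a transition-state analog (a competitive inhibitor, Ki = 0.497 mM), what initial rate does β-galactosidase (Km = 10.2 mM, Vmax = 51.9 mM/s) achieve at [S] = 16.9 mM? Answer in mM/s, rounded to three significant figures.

12.0 mM/s

α = 1 + [I]/Ki = 1 + 2.25/0.497 = 5.527.
For a competitive inhibitor, Vmax is unchanged and the apparent Km becomes α·Km: Km,app = 56.4 mM, Vmax,app = 51.9 mM/s.
v = Vmax,app·[S]/(Km,app + [S]) = 51.9 × 16.9/(56.4 + 16.9) = 12.0 mM/s.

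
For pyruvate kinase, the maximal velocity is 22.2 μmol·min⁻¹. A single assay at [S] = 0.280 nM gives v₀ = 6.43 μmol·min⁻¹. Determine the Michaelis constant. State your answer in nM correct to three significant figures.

v/Vmax = 6.43/22.2 = 0.2896 = [S]/(Km+[S]).
So Km + [S] = [S]/0.2896 = 0.9667 nM, giving Km = 0.9667 − 0.280 = 0.687 nM.

0.687 nM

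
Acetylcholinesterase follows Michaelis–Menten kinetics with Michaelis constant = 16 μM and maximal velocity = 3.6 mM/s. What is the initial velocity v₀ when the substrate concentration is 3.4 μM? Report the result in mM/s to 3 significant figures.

[S]/(Km+[S]) = 3.4/19.40 = 0.1753, the fractional saturation.
v = 0.1753 × Vmax = 0.1753 × 3.6 = 0.631 mM/s.

0.631 mM/s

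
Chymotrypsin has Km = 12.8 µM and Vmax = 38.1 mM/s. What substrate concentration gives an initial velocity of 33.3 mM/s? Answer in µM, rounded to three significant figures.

The required fractional saturation is v/Vmax = 33.3/38.1 = 0.8740.
Then [S]/(Km+[S]) = 0.8740 ⇒ [S] = 12.8 × 0.8740/(1 − 0.8740) = 88.8 µM.

88.8 µM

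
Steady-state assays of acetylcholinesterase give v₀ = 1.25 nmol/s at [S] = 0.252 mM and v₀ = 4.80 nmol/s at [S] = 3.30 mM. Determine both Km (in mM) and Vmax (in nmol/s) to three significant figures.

From v = Vmax[S]/(Km+[S]), each point gives Vmax = v(Km+[S])/[S].
Equating: 1.25(Km+0.252)/0.252 = 4.80(Km+3.30)/3.30.
4.960·Km + 1.25 = 1.455·Km + 4.80, so (4.960 − 1.455)·Km = 4.80 − 1.25.
Km = 3.550/3.506 = 1.01 mM; then Vmax = 1.25(1.01+0.252)/0.252 = 6.27 nmol/s.

Km = 1.01 mM; Vmax = 6.27 nmol/s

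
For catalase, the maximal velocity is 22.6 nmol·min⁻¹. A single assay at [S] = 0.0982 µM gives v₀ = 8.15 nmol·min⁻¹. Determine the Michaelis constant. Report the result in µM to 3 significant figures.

v/Vmax = 8.15/22.6 = 0.3606 = [S]/(Km+[S]).
So Km + [S] = [S]/0.3606 = 0.2723 µM, giving Km = 0.2723 − 0.0982 = 0.174 µM.

0.174 µM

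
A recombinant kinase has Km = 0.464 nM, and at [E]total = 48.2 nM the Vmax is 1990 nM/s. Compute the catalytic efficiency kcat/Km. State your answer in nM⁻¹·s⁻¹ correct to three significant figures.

kcat = Vmax/[E]total = 1990/48.2 = 41.3 s⁻¹.
kcat/Km = 41.3/0.464 = 89.0 nM⁻¹·s⁻¹.

89.0 nM⁻¹·s⁻¹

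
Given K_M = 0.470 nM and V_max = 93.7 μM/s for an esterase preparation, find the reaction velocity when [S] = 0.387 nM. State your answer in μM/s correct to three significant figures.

42.3 μM/s

v = Vmax·[S]/(Km + [S]) = 93.7 × 0.387 / (0.470 + 0.387)
  = 36.26 / 0.8570 = 42.3 μM/s.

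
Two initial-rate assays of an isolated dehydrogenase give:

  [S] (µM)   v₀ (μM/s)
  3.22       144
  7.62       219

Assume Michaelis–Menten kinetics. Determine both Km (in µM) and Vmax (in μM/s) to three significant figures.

From v = Vmax[S]/(Km+[S]), each point gives Vmax = v(Km+[S])/[S].
Equating: 144(Km+3.22)/3.22 = 219(Km+7.62)/7.62.
44.72·Km + 144 = 28.74·Km + 219, so (44.72 − 28.74)·Km = 219 − 144.
Km = 75.00/15.98 = 4.69 µM; then Vmax = 144(4.69+3.22)/3.22 = 354 μM/s.

Km = 4.69 µM; Vmax = 354 μM/s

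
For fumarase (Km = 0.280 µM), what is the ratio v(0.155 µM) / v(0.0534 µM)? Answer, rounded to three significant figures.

2.22

Since Vmax cancels, v₂/v₁ = [S]₂(Km+[S]₁) / [S]₁(Km+[S]₂).
= 0.155×(0.280+0.0534) / (0.0534×(0.280+0.155)) = 0.05168/0.02323 = 2.22.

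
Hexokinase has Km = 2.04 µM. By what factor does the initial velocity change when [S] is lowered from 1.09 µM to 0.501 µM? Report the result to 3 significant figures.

0.566

The fractional saturations are [S]/(Km+[S]) = 1.09/3.130 = 0.3482 and 0.501/2.541 = 0.1972.
v₂/v₁ is just their ratio: 0.1972/0.3482 = 0.566.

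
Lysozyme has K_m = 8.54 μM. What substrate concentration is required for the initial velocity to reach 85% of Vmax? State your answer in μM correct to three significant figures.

48.4 μM

v/Vmax = [S]/(Km+[S]) = 0.85, so [S] = Km·0.85/(1 − 0.85) = 8.54 × 5.667.
[S] = 48.4 μM.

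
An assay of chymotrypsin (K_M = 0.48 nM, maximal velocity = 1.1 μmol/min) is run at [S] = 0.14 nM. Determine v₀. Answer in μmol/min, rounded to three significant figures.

0.248 μmol/min

v = Vmax·[S]/(Km + [S]) = 1.1 × 0.14 / (0.48 + 0.14)
  = 0.1540 / 0.6200 = 0.248 μmol/min.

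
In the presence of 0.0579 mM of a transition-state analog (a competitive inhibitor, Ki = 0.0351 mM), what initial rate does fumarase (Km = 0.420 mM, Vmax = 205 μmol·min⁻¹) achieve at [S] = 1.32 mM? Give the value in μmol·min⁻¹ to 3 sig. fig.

α = 1 + [I]/Ki = 1 + 0.0579/0.0351 = 2.650.
For a competitive inhibitor, Vmax is unchanged and the apparent Km becomes α·Km: Km,app = 1.11 mM, Vmax,app = 205 μmol·min⁻¹.
v = Vmax,app·[S]/(Km,app + [S]) = 205 × 1.32/(1.11 + 1.32) = 111 μmol·min⁻¹.

111 μmol·min⁻¹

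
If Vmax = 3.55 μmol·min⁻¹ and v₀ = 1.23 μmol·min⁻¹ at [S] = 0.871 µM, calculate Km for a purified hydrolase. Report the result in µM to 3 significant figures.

1.64 µM

From v = Vmax[S]/(Km+[S]), Km = [S](Vmax − v)/v.
Km = 0.871 × (3.55 − 1.23) / 1.23 = 2.021/1.23 = 1.64 µM.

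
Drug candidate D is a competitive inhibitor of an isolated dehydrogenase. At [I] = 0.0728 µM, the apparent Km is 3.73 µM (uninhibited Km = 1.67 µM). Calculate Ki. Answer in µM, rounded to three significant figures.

0.0590 µM

Competitive: Km,app = α·Km with α = 1 + [I]/Ki.
α = Km,app/Km = 3.73/1.67 = 2.234.
Ki = [I]/(α − 1) = 0.0728/1.234 = 0.0590 µM.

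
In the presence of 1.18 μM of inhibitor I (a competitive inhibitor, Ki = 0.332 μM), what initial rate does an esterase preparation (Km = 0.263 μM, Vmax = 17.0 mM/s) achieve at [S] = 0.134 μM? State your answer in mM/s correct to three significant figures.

With α = 1 + [I]/Ki = 1 + 1.18/0.332 = 4.554, the competitive rate law is v = Vmax[S] / (αKm + [S]).
v = 17.0×0.134 / (4.554×0.263 + 0.134) = 2.278/1.332 = 1.71 mM/s.

1.71 mM/s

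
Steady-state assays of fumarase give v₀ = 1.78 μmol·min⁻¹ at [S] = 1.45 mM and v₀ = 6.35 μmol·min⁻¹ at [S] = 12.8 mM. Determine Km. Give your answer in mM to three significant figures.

6.25 mM

From v = Vmax[S]/(Km+[S]), each point gives Vmax = v(Km+[S])/[S].
Equating: 1.78(Km+1.45)/1.45 = 6.35(Km+12.8)/12.8.
1.228·Km + 1.78 = 0.4961·Km + 6.35, so (1.228 − 0.4961)·Km = 6.35 − 1.78.
Km = 4.570/0.7315 = 6.25 mM; then Vmax = 1.78(6.25+1.45)/1.45 = 9.45 μmol·min⁻¹.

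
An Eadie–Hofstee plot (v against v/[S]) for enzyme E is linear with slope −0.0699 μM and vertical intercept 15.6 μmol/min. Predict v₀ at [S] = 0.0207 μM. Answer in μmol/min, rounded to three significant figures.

In the Eadie–Hofstee form v = Vmax − Km·(v/[S]), the slope is −Km and the intercept is Vmax, so Km = 0.0699 μM and Vmax = 15.6 μmol/min.
v = 15.6 × 0.0207/(0.0699 + 0.0207) = 3.56 μmol/min.

3.56 μmol/min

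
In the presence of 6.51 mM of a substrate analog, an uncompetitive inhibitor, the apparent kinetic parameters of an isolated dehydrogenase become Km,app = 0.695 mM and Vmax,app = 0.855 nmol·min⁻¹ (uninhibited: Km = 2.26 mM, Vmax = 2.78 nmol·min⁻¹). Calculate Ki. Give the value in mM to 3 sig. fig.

Uncompetitive: Vmax,app = Vmax/α (and Km,app = Km/α) with α = 1 + [I]/Ki.
α = Vmax/Vmax,app = 2.78/0.855 = 3.251.
Ki = [I]/(α − 1) = 6.51/2.251 = 2.89 mM.

2.89 mM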